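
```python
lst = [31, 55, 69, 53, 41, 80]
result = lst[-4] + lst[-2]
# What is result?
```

lst has length 6. Negative index -4 maps to positive index 6 + (-4) = 2. lst[2] = 69.
lst has length 6. Negative index -2 maps to positive index 6 + (-2) = 4. lst[4] = 41.
Sum: 69 + 41 = 110.

110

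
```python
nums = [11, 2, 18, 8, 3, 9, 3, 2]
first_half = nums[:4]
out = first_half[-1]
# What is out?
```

nums has length 8. The slice nums[:4] selects indices [0, 1, 2, 3] (0->11, 1->2, 2->18, 3->8), giving [11, 2, 18, 8]. So first_half = [11, 2, 18, 8]. Then first_half[-1] = 8.

8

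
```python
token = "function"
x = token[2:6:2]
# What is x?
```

token has length 8. The slice token[2:6:2] selects indices [2, 4] (2->'n', 4->'t'), giving 'nt'.

'nt'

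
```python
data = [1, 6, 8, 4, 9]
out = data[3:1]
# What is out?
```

data has length 5. The slice data[3:1] resolves to an empty index range, so the result is [].

[]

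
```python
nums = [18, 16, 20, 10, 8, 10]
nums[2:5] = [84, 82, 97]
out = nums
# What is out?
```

nums starts as [18, 16, 20, 10, 8, 10] (length 6). The slice nums[2:5] covers indices [2, 3, 4] with values [20, 10, 8]. Replacing that slice with [84, 82, 97] (same length) produces [18, 16, 84, 82, 97, 10].

[18, 16, 84, 82, 97, 10]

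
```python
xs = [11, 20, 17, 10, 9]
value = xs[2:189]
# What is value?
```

xs has length 5. The slice xs[2:189] selects indices [2, 3, 4] (2->17, 3->10, 4->9), giving [17, 10, 9].

[17, 10, 9]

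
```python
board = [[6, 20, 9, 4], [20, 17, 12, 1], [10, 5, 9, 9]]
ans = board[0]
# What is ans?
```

board has 3 rows. Row 0 is [6, 20, 9, 4].

[6, 20, 9, 4]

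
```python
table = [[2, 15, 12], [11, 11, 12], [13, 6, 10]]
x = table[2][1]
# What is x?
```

table[2] = [13, 6, 10]. Taking column 1 of that row yields 6.

6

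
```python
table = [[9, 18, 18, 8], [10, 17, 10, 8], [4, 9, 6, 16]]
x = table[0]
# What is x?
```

table has 3 rows. Row 0 is [9, 18, 18, 8].

[9, 18, 18, 8]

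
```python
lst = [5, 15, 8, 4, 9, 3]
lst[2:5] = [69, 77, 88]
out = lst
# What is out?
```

lst starts as [5, 15, 8, 4, 9, 3] (length 6). The slice lst[2:5] covers indices [2, 3, 4] with values [8, 4, 9]. Replacing that slice with [69, 77, 88] (same length) produces [5, 15, 69, 77, 88, 3].

[5, 15, 69, 77, 88, 3]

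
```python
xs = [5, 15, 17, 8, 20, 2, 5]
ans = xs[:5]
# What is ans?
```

xs has length 7. The slice xs[:5] selects indices [0, 1, 2, 3, 4] (0->5, 1->15, 2->17, 3->8, 4->20), giving [5, 15, 17, 8, 20].

[5, 15, 17, 8, 20]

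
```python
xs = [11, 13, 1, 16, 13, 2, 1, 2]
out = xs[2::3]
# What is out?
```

xs has length 8. The slice xs[2::3] selects indices [2, 5] (2->1, 5->2), giving [1, 2].

[1, 2]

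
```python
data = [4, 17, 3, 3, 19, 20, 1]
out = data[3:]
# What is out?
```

data has length 7. The slice data[3:] selects indices [3, 4, 5, 6] (3->3, 4->19, 5->20, 6->1), giving [3, 19, 20, 1].

[3, 19, 20, 1]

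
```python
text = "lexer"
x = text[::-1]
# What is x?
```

text has length 5. The slice text[::-1] selects indices [4, 3, 2, 1, 0] (4->'r', 3->'e', 2->'x', 1->'e', 0->'l'), giving 'rexel'.

'rexel'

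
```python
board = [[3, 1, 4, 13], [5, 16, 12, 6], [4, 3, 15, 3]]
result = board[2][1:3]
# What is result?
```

board[2] = [4, 3, 15, 3]. board[2] has length 4. The slice board[2][1:3] selects indices [1, 2] (1->3, 2->15), giving [3, 15].

[3, 15]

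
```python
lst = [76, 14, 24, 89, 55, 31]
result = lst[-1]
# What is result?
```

lst has length 6. Negative index -1 maps to positive index 6 + (-1) = 5. lst[5] = 31.

31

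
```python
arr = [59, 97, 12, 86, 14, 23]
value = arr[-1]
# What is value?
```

arr has length 6. Negative index -1 maps to positive index 6 + (-1) = 5. arr[5] = 23.

23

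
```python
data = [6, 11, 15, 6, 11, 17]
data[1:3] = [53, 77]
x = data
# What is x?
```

data starts as [6, 11, 15, 6, 11, 17] (length 6). The slice data[1:3] covers indices [1, 2] with values [11, 15]. Replacing that slice with [53, 77] (same length) produces [6, 53, 77, 6, 11, 17].

[6, 53, 77, 6, 11, 17]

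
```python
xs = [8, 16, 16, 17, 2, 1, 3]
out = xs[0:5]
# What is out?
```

xs has length 7. The slice xs[0:5] selects indices [0, 1, 2, 3, 4] (0->8, 1->16, 2->16, 3->17, 4->2), giving [8, 16, 16, 17, 2].

[8, 16, 16, 17, 2]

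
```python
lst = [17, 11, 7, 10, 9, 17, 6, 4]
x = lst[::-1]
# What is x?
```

lst has length 8. The slice lst[::-1] selects indices [7, 6, 5, 4, 3, 2, 1, 0] (7->4, 6->6, 5->17, 4->9, 3->10, 2->7, 1->11, 0->17), giving [4, 6, 17, 9, 10, 7, 11, 17].

[4, 6, 17, 9, 10, 7, 11, 17]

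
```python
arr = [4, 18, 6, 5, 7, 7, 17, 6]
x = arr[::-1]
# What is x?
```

arr has length 8. The slice arr[::-1] selects indices [7, 6, 5, 4, 3, 2, 1, 0] (7->6, 6->17, 5->7, 4->7, 3->5, 2->6, 1->18, 0->4), giving [6, 17, 7, 7, 5, 6, 18, 4].

[6, 17, 7, 7, 5, 6, 18, 4]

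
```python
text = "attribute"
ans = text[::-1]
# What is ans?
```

text has length 9. The slice text[::-1] selects indices [8, 7, 6, 5, 4, 3, 2, 1, 0] (8->'e', 7->'t', 6->'u', 5->'b', 4->'i', 3->'r', 2->'t', 1->'t', 0->'a'), giving 'etubirtta'.

'etubirtta'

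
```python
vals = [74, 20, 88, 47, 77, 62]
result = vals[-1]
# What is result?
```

vals has length 6. Negative index -1 maps to positive index 6 + (-1) = 5. vals[5] = 62.

62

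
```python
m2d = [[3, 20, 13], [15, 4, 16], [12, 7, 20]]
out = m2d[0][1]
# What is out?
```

m2d[0] = [3, 20, 13]. Taking column 1 of that row yields 20.

20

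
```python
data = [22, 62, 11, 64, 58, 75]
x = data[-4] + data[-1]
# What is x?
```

data has length 6. Negative index -4 maps to positive index 6 + (-4) = 2. data[2] = 11.
data has length 6. Negative index -1 maps to positive index 6 + (-1) = 5. data[5] = 75.
Sum: 11 + 75 = 86.

86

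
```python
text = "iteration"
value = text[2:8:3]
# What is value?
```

text has length 9. The slice text[2:8:3] selects indices [2, 5] (2->'e', 5->'t'), giving 'et'.

'et'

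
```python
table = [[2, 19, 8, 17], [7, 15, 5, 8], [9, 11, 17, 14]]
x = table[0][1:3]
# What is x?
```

table[0] = [2, 19, 8, 17]. table[0] has length 4. The slice table[0][1:3] selects indices [1, 2] (1->19, 2->8), giving [19, 8].

[19, 8]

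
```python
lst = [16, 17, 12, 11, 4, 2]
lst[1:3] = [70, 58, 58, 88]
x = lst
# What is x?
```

lst starts as [16, 17, 12, 11, 4, 2] (length 6). The slice lst[1:3] covers indices [1, 2] with values [17, 12]. Replacing that slice with [70, 58, 58, 88] (different length) produces [16, 70, 58, 58, 88, 11, 4, 2].

[16, 70, 58, 58, 88, 11, 4, 2]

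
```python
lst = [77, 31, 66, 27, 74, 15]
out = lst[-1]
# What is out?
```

lst has length 6. Negative index -1 maps to positive index 6 + (-1) = 5. lst[5] = 15.

15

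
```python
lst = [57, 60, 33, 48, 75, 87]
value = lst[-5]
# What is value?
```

lst has length 6. Negative index -5 maps to positive index 6 + (-5) = 1. lst[1] = 60.

60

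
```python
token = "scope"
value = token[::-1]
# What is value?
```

token has length 5. The slice token[::-1] selects indices [4, 3, 2, 1, 0] (4->'e', 3->'p', 2->'o', 1->'c', 0->'s'), giving 'epocs'.

'epocs'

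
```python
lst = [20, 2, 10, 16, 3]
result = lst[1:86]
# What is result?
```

lst has length 5. The slice lst[1:86] selects indices [1, 2, 3, 4] (1->2, 2->10, 3->16, 4->3), giving [2, 10, 16, 3].

[2, 10, 16, 3]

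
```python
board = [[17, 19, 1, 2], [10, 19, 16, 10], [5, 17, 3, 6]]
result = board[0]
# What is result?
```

board has 3 rows. Row 0 is [17, 19, 1, 2].

[17, 19, 1, 2]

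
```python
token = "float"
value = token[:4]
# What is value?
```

token has length 5. The slice token[:4] selects indices [0, 1, 2, 3] (0->'f', 1->'l', 2->'o', 3->'a'), giving 'floa'.

'floa'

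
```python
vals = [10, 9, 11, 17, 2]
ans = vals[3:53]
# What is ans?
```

vals has length 5. The slice vals[3:53] selects indices [3, 4] (3->17, 4->2), giving [17, 2].

[17, 2]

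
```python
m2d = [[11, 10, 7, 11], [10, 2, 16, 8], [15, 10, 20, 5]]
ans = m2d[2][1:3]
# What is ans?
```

m2d[2] = [15, 10, 20, 5]. m2d[2] has length 4. The slice m2d[2][1:3] selects indices [1, 2] (1->10, 2->20), giving [10, 20].

[10, 20]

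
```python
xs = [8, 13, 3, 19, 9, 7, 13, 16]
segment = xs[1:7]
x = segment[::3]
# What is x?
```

xs has length 8. The slice xs[1:7] selects indices [1, 2, 3, 4, 5, 6] (1->13, 2->3, 3->19, 4->9, 5->7, 6->13), giving [13, 3, 19, 9, 7, 13]. So segment = [13, 3, 19, 9, 7, 13]. segment has length 6. The slice segment[::3] selects indices [0, 3] (0->13, 3->9), giving [13, 9].

[13, 9]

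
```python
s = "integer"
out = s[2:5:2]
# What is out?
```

s has length 7. The slice s[2:5:2] selects indices [2, 4] (2->'t', 4->'g'), giving 'tg'.

'tg'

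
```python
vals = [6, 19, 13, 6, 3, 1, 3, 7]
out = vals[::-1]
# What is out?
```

vals has length 8. The slice vals[::-1] selects indices [7, 6, 5, 4, 3, 2, 1, 0] (7->7, 6->3, 5->1, 4->3, 3->6, 2->13, 1->19, 0->6), giving [7, 3, 1, 3, 6, 13, 19, 6].

[7, 3, 1, 3, 6, 13, 19, 6]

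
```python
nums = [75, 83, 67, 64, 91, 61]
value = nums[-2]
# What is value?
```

nums has length 6. Negative index -2 maps to positive index 6 + (-2) = 4. nums[4] = 91.

91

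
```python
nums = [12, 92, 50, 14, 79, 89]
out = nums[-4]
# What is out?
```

nums has length 6. Negative index -4 maps to positive index 6 + (-4) = 2. nums[2] = 50.

50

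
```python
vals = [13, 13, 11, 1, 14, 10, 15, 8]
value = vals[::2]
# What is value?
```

vals has length 8. The slice vals[::2] selects indices [0, 2, 4, 6] (0->13, 2->11, 4->14, 6->15), giving [13, 11, 14, 15].

[13, 11, 14, 15]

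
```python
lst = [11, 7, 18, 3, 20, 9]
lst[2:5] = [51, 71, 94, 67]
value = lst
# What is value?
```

lst starts as [11, 7, 18, 3, 20, 9] (length 6). The slice lst[2:5] covers indices [2, 3, 4] with values [18, 3, 20]. Replacing that slice with [51, 71, 94, 67] (different length) produces [11, 7, 51, 71, 94, 67, 9].

[11, 7, 51, 71, 94, 67, 9]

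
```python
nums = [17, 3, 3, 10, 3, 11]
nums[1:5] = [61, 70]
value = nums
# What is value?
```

nums starts as [17, 3, 3, 10, 3, 11] (length 6). The slice nums[1:5] covers indices [1, 2, 3, 4] with values [3, 3, 10, 3]. Replacing that slice with [61, 70] (different length) produces [17, 61, 70, 11].

[17, 61, 70, 11]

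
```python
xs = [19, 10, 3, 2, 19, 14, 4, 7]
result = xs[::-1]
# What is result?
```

xs has length 8. The slice xs[::-1] selects indices [7, 6, 5, 4, 3, 2, 1, 0] (7->7, 6->4, 5->14, 4->19, 3->2, 2->3, 1->10, 0->19), giving [7, 4, 14, 19, 2, 3, 10, 19].

[7, 4, 14, 19, 2, 3, 10, 19]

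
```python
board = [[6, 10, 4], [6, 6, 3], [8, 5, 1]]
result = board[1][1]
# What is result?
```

board[1] = [6, 6, 3]. Taking column 1 of that row yields 6.

6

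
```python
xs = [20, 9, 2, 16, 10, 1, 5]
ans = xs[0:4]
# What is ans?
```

xs has length 7. The slice xs[0:4] selects indices [0, 1, 2, 3] (0->20, 1->9, 2->2, 3->16), giving [20, 9, 2, 16].

[20, 9, 2, 16]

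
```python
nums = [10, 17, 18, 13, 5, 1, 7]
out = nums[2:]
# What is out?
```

nums has length 7. The slice nums[2:] selects indices [2, 3, 4, 5, 6] (2->18, 3->13, 4->5, 5->1, 6->7), giving [18, 13, 5, 1, 7].

[18, 13, 5, 1, 7]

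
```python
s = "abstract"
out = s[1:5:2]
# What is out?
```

s has length 8. The slice s[1:5:2] selects indices [1, 3] (1->'b', 3->'t'), giving 'bt'.

'bt'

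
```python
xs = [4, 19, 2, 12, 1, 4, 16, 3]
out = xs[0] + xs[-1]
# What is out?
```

xs has length 8. xs[0] = 4.
xs has length 8. Negative index -1 maps to positive index 8 + (-1) = 7. xs[7] = 3.
Sum: 4 + 3 = 7.

7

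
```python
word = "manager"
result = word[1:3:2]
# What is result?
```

word has length 7. The slice word[1:3:2] selects indices [1] (1->'a'), giving 'a'.

'a'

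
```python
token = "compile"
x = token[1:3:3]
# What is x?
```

token has length 7. The slice token[1:3:3] selects indices [1] (1->'o'), giving 'o'.

'o'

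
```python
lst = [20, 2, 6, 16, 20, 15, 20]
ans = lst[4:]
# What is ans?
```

lst has length 7. The slice lst[4:] selects indices [4, 5, 6] (4->20, 5->15, 6->20), giving [20, 15, 20].

[20, 15, 20]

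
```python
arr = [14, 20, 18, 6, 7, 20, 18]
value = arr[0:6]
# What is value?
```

arr has length 7. The slice arr[0:6] selects indices [0, 1, 2, 3, 4, 5] (0->14, 1->20, 2->18, 3->6, 4->7, 5->20), giving [14, 20, 18, 6, 7, 20].

[14, 20, 18, 6, 7, 20]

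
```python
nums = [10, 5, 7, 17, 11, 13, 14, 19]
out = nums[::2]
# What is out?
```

nums has length 8. The slice nums[::2] selects indices [0, 2, 4, 6] (0->10, 2->7, 4->11, 6->14), giving [10, 7, 11, 14].

[10, 7, 11, 14]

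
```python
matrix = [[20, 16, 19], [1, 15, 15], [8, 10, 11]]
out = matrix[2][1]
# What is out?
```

matrix[2] = [8, 10, 11]. Taking column 1 of that row yields 10.

10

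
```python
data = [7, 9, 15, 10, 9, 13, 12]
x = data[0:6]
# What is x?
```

data has length 7. The slice data[0:6] selects indices [0, 1, 2, 3, 4, 5] (0->7, 1->9, 2->15, 3->10, 4->9, 5->13), giving [7, 9, 15, 10, 9, 13].

[7, 9, 15, 10, 9, 13]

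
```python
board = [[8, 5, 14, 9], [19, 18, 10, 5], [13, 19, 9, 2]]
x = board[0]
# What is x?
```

board has 3 rows. Row 0 is [8, 5, 14, 9].

[8, 5, 14, 9]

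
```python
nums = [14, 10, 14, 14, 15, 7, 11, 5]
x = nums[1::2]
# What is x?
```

nums has length 8. The slice nums[1::2] selects indices [1, 3, 5, 7] (1->10, 3->14, 5->7, 7->5), giving [10, 14, 7, 5].

[10, 14, 7, 5]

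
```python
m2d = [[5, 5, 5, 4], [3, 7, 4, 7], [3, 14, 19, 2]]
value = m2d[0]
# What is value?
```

m2d has 3 rows. Row 0 is [5, 5, 5, 4].

[5, 5, 5, 4]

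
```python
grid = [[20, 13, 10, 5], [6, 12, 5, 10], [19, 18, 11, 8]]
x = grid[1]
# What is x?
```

grid has 3 rows. Row 1 is [6, 12, 5, 10].

[6, 12, 5, 10]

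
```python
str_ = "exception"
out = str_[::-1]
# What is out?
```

str_ has length 9. The slice str_[::-1] selects indices [8, 7, 6, 5, 4, 3, 2, 1, 0] (8->'n', 7->'o', 6->'i', 5->'t', 4->'p', 3->'e', 2->'c', 1->'x', 0->'e'), giving 'noitpecxe'.

'noitpecxe'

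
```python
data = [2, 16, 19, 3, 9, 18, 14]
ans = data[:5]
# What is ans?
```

data has length 7. The slice data[:5] selects indices [0, 1, 2, 3, 4] (0->2, 1->16, 2->19, 3->3, 4->9), giving [2, 16, 19, 3, 9].

[2, 16, 19, 3, 9]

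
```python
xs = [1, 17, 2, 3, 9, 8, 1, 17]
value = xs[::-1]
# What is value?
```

xs has length 8. The slice xs[::-1] selects indices [7, 6, 5, 4, 3, 2, 1, 0] (7->17, 6->1, 5->8, 4->9, 3->3, 2->2, 1->17, 0->1), giving [17, 1, 8, 9, 3, 2, 17, 1].

[17, 1, 8, 9, 3, 2, 17, 1]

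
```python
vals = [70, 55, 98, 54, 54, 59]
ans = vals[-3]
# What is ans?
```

vals has length 6. Negative index -3 maps to positive index 6 + (-3) = 3. vals[3] = 54.

54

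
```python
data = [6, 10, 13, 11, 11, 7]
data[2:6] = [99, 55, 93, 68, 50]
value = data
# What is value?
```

data starts as [6, 10, 13, 11, 11, 7] (length 6). The slice data[2:6] covers indices [2, 3, 4, 5] with values [13, 11, 11, 7]. Replacing that slice with [99, 55, 93, 68, 50] (different length) produces [6, 10, 99, 55, 93, 68, 50].

[6, 10, 99, 55, 93, 68, 50]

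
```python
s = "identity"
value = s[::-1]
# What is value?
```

s has length 8. The slice s[::-1] selects indices [7, 6, 5, 4, 3, 2, 1, 0] (7->'y', 6->'t', 5->'i', 4->'t', 3->'n', 2->'e', 1->'d', 0->'i'), giving 'ytitnedi'.

'ytitnedi'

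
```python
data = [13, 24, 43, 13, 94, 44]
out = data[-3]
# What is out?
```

data has length 6. Negative index -3 maps to positive index 6 + (-3) = 3. data[3] = 13.

13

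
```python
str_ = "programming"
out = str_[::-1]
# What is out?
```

str_ has length 11. The slice str_[::-1] selects indices [10, 9, 8, 7, 6, 5, 4, 3, 2, 1, 0] (10->'g', 9->'n', 8->'i', 7->'m', 6->'m', 5->'a', 4->'r', 3->'g', 2->'o', 1->'r', 0->'p'), giving 'gnimmargorp'.

'gnimmargorp'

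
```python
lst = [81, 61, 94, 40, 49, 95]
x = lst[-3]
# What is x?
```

lst has length 6. Negative index -3 maps to positive index 6 + (-3) = 3. lst[3] = 40.

40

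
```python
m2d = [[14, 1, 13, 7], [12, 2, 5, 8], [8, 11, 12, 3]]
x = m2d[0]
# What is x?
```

m2d has 3 rows. Row 0 is [14, 1, 13, 7].

[14, 1, 13, 7]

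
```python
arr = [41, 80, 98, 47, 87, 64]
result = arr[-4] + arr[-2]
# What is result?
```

arr has length 6. Negative index -4 maps to positive index 6 + (-4) = 2. arr[2] = 98.
arr has length 6. Negative index -2 maps to positive index 6 + (-2) = 4. arr[4] = 87.
Sum: 98 + 87 = 185.

185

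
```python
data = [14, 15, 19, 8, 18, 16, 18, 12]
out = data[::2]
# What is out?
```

data has length 8. The slice data[::2] selects indices [0, 2, 4, 6] (0->14, 2->19, 4->18, 6->18), giving [14, 19, 18, 18].

[14, 19, 18, 18]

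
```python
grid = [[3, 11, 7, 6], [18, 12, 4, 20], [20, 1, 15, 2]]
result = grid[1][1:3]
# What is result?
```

grid[1] = [18, 12, 4, 20]. grid[1] has length 4. The slice grid[1][1:3] selects indices [1, 2] (1->12, 2->4), giving [12, 4].

[12, 4]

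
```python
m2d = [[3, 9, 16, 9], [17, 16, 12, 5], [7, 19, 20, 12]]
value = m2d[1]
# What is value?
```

m2d has 3 rows. Row 1 is [17, 16, 12, 5].

[17, 16, 12, 5]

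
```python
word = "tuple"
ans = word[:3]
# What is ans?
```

word has length 5. The slice word[:3] selects indices [0, 1, 2] (0->'t', 1->'u', 2->'p'), giving 'tup'.

'tup'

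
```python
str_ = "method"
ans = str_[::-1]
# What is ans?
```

str_ has length 6. The slice str_[::-1] selects indices [5, 4, 3, 2, 1, 0] (5->'d', 4->'o', 3->'h', 2->'t', 1->'e', 0->'m'), giving 'dohtem'.

'dohtem'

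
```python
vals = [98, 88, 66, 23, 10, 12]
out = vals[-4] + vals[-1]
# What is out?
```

vals has length 6. Negative index -4 maps to positive index 6 + (-4) = 2. vals[2] = 66.
vals has length 6. Negative index -1 maps to positive index 6 + (-1) = 5. vals[5] = 12.
Sum: 66 + 12 = 78.

78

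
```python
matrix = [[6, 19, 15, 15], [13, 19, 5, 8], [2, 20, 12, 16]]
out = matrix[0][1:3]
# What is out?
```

matrix[0] = [6, 19, 15, 15]. matrix[0] has length 4. The slice matrix[0][1:3] selects indices [1, 2] (1->19, 2->15), giving [19, 15].

[19, 15]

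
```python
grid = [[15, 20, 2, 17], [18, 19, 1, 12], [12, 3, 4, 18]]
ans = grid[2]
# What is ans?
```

grid has 3 rows. Row 2 is [12, 3, 4, 18].

[12, 3, 4, 18]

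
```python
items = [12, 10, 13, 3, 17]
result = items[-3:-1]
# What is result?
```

items has length 5. The slice items[-3:-1] selects indices [2, 3] (2->13, 3->3), giving [13, 3].

[13, 3]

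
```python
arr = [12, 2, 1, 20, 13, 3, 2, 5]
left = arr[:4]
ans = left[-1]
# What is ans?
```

arr has length 8. The slice arr[:4] selects indices [0, 1, 2, 3] (0->12, 1->2, 2->1, 3->20), giving [12, 2, 1, 20]. So left = [12, 2, 1, 20]. Then left[-1] = 20.

20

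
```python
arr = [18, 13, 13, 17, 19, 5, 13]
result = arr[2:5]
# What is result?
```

arr has length 7. The slice arr[2:5] selects indices [2, 3, 4] (2->13, 3->17, 4->19), giving [13, 17, 19].

[13, 17, 19]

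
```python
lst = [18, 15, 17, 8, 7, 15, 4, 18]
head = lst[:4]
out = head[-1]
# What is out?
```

lst has length 8. The slice lst[:4] selects indices [0, 1, 2, 3] (0->18, 1->15, 2->17, 3->8), giving [18, 15, 17, 8]. So head = [18, 15, 17, 8]. Then head[-1] = 8.

8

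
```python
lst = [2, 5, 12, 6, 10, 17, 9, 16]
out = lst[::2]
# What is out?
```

lst has length 8. The slice lst[::2] selects indices [0, 2, 4, 6] (0->2, 2->12, 4->10, 6->9), giving [2, 12, 10, 9].

[2, 12, 10, 9]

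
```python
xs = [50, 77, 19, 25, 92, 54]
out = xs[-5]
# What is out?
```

xs has length 6. Negative index -5 maps to positive index 6 + (-5) = 1. xs[1] = 77.

77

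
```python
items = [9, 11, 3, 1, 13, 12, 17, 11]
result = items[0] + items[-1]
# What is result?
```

items has length 8. items[0] = 9.
items has length 8. Negative index -1 maps to positive index 8 + (-1) = 7. items[7] = 11.
Sum: 9 + 11 = 20.

20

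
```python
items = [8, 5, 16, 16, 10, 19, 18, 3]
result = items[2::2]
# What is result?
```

items has length 8. The slice items[2::2] selects indices [2, 4, 6] (2->16, 4->10, 6->18), giving [16, 10, 18].

[16, 10, 18]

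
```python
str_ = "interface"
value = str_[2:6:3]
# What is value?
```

str_ has length 9. The slice str_[2:6:3] selects indices [2, 5] (2->'t', 5->'f'), giving 'tf'.

'tf'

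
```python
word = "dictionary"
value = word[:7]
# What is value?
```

word has length 10. The slice word[:7] selects indices [0, 1, 2, 3, 4, 5, 6] (0->'d', 1->'i', 2->'c', 3->'t', 4->'i', 5->'o', 6->'n'), giving 'diction'.

'diction'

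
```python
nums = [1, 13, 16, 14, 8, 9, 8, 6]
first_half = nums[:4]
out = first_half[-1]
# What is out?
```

nums has length 8. The slice nums[:4] selects indices [0, 1, 2, 3] (0->1, 1->13, 2->16, 3->14), giving [1, 13, 16, 14]. So first_half = [1, 13, 16, 14]. Then first_half[-1] = 14.

14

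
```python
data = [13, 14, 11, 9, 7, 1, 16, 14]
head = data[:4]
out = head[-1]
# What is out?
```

data has length 8. The slice data[:4] selects indices [0, 1, 2, 3] (0->13, 1->14, 2->11, 3->9), giving [13, 14, 11, 9]. So head = [13, 14, 11, 9]. Then head[-1] = 9.

9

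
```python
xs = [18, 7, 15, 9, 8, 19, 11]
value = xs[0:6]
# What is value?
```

xs has length 7. The slice xs[0:6] selects indices [0, 1, 2, 3, 4, 5] (0->18, 1->7, 2->15, 3->9, 4->8, 5->19), giving [18, 7, 15, 9, 8, 19].

[18, 7, 15, 9, 8, 19]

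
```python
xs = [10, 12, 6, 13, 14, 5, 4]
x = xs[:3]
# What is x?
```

xs has length 7. The slice xs[:3] selects indices [0, 1, 2] (0->10, 1->12, 2->6), giving [10, 12, 6].

[10, 12, 6]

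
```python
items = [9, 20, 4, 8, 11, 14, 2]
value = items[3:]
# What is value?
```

items has length 7. The slice items[3:] selects indices [3, 4, 5, 6] (3->8, 4->11, 5->14, 6->2), giving [8, 11, 14, 2].

[8, 11, 14, 2]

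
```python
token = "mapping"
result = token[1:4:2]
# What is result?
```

token has length 7. The slice token[1:4:2] selects indices [1, 3] (1->'a', 3->'p'), giving 'ap'.

'ap'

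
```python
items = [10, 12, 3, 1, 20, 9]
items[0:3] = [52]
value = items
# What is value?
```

items starts as [10, 12, 3, 1, 20, 9] (length 6). The slice items[0:3] covers indices [0, 1, 2] with values [10, 12, 3]. Replacing that slice with [52] (different length) produces [52, 1, 20, 9].

[52, 1, 20, 9]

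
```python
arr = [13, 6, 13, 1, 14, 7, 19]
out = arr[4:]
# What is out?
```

arr has length 7. The slice arr[4:] selects indices [4, 5, 6] (4->14, 5->7, 6->19), giving [14, 7, 19].

[14, 7, 19]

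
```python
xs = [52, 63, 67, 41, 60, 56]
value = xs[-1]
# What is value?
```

xs has length 6. Negative index -1 maps to positive index 6 + (-1) = 5. xs[5] = 56.

56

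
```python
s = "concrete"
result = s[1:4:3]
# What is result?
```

s has length 8. The slice s[1:4:3] selects indices [1] (1->'o'), giving 'o'.

'o'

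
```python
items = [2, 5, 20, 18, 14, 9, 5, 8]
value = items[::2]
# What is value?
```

items has length 8. The slice items[::2] selects indices [0, 2, 4, 6] (0->2, 2->20, 4->14, 6->5), giving [2, 20, 14, 5].

[2, 20, 14, 5]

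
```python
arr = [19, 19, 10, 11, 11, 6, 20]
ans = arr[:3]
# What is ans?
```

arr has length 7. The slice arr[:3] selects indices [0, 1, 2] (0->19, 1->19, 2->10), giving [19, 19, 10].

[19, 19, 10]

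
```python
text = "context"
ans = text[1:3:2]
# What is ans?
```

text has length 7. The slice text[1:3:2] selects indices [1] (1->'o'), giving 'o'.

'o'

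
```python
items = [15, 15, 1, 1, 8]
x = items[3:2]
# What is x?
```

items has length 5. The slice items[3:2] resolves to an empty index range, so the result is [].

[]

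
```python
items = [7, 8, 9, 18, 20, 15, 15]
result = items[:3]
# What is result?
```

items has length 7. The slice items[:3] selects indices [0, 1, 2] (0->7, 1->8, 2->9), giving [7, 8, 9].

[7, 8, 9]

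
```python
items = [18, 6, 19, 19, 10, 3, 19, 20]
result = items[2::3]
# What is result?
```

items has length 8. The slice items[2::3] selects indices [2, 5] (2->19, 5->3), giving [19, 3].

[19, 3]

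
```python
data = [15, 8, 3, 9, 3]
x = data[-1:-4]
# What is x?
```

data has length 5. The slice data[-1:-4] resolves to an empty index range, so the result is [].

[]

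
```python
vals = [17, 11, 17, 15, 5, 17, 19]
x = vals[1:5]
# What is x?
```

vals has length 7. The slice vals[1:5] selects indices [1, 2, 3, 4] (1->11, 2->17, 3->15, 4->5), giving [11, 17, 15, 5].

[11, 17, 15, 5]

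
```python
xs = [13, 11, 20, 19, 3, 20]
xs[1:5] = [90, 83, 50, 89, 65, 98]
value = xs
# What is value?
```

xs starts as [13, 11, 20, 19, 3, 20] (length 6). The slice xs[1:5] covers indices [1, 2, 3, 4] with values [11, 20, 19, 3]. Replacing that slice with [90, 83, 50, 89, 65, 98] (different length) produces [13, 90, 83, 50, 89, 65, 98, 20].

[13, 90, 83, 50, 89, 65, 98, 20]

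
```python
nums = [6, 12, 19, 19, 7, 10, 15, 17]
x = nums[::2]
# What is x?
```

nums has length 8. The slice nums[::2] selects indices [0, 2, 4, 6] (0->6, 2->19, 4->7, 6->15), giving [6, 19, 7, 15].

[6, 19, 7, 15]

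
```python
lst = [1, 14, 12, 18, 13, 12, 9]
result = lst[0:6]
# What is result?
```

lst has length 7. The slice lst[0:6] selects indices [0, 1, 2, 3, 4, 5] (0->1, 1->14, 2->12, 3->18, 4->13, 5->12), giving [1, 14, 12, 18, 13, 12].

[1, 14, 12, 18, 13, 12]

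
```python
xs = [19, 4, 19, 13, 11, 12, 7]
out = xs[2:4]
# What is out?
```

xs has length 7. The slice xs[2:4] selects indices [2, 3] (2->19, 3->13), giving [19, 13].

[19, 13]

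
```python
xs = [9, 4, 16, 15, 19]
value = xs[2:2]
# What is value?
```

xs has length 5. The slice xs[2:2] resolves to an empty index range, so the result is [].

[]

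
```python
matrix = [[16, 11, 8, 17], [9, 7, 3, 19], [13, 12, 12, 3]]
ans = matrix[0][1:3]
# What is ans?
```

matrix[0] = [16, 11, 8, 17]. matrix[0] has length 4. The slice matrix[0][1:3] selects indices [1, 2] (1->11, 2->8), giving [11, 8].

[11, 8]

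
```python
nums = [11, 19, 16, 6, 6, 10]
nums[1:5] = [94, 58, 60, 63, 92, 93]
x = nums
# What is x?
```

nums starts as [11, 19, 16, 6, 6, 10] (length 6). The slice nums[1:5] covers indices [1, 2, 3, 4] with values [19, 16, 6, 6]. Replacing that slice with [94, 58, 60, 63, 92, 93] (different length) produces [11, 94, 58, 60, 63, 92, 93, 10].

[11, 94, 58, 60, 63, 92, 93, 10]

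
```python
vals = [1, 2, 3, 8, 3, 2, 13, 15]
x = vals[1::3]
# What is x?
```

vals has length 8. The slice vals[1::3] selects indices [1, 4, 7] (1->2, 4->3, 7->15), giving [2, 3, 15].

[2, 3, 15]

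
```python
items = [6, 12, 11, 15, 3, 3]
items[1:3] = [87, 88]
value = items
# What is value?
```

items starts as [6, 12, 11, 15, 3, 3] (length 6). The slice items[1:3] covers indices [1, 2] with values [12, 11]. Replacing that slice with [87, 88] (same length) produces [6, 87, 88, 15, 3, 3].

[6, 87, 88, 15, 3, 3]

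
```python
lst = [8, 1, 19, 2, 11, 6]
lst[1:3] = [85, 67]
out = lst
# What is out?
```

lst starts as [8, 1, 19, 2, 11, 6] (length 6). The slice lst[1:3] covers indices [1, 2] with values [1, 19]. Replacing that slice with [85, 67] (same length) produces [8, 85, 67, 2, 11, 6].

[8, 85, 67, 2, 11, 6]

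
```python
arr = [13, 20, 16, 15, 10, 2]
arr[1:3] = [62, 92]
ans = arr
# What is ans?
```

arr starts as [13, 20, 16, 15, 10, 2] (length 6). The slice arr[1:3] covers indices [1, 2] with values [20, 16]. Replacing that slice with [62, 92] (same length) produces [13, 62, 92, 15, 10, 2].

[13, 62, 92, 15, 10, 2]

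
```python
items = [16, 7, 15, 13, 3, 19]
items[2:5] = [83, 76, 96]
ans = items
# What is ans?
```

items starts as [16, 7, 15, 13, 3, 19] (length 6). The slice items[2:5] covers indices [2, 3, 4] with values [15, 13, 3]. Replacing that slice with [83, 76, 96] (same length) produces [16, 7, 83, 76, 96, 19].

[16, 7, 83, 76, 96, 19]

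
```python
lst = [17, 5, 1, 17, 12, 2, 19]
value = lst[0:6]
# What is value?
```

lst has length 7. The slice lst[0:6] selects indices [0, 1, 2, 3, 4, 5] (0->17, 1->5, 2->1, 3->17, 4->12, 5->2), giving [17, 5, 1, 17, 12, 2].

[17, 5, 1, 17, 12, 2]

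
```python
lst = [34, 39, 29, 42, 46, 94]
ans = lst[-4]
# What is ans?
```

lst has length 6. Negative index -4 maps to positive index 6 + (-4) = 2. lst[2] = 29.

29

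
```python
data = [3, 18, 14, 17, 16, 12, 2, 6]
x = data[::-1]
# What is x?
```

data has length 8. The slice data[::-1] selects indices [7, 6, 5, 4, 3, 2, 1, 0] (7->6, 6->2, 5->12, 4->16, 3->17, 2->14, 1->18, 0->3), giving [6, 2, 12, 16, 17, 14, 18, 3].

[6, 2, 12, 16, 17, 14, 18, 3]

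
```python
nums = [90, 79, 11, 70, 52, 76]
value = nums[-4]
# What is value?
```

nums has length 6. Negative index -4 maps to positive index 6 + (-4) = 2. nums[2] = 11.

11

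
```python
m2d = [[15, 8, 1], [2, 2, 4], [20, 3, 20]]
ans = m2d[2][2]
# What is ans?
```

m2d[2] = [20, 3, 20]. Taking column 2 of that row yields 20.

20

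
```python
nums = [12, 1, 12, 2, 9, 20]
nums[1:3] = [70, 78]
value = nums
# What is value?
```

nums starts as [12, 1, 12, 2, 9, 20] (length 6). The slice nums[1:3] covers indices [1, 2] with values [1, 12]. Replacing that slice with [70, 78] (same length) produces [12, 70, 78, 2, 9, 20].

[12, 70, 78, 2, 9, 20]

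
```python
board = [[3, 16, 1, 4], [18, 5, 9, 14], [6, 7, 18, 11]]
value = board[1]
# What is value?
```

board has 3 rows. Row 1 is [18, 5, 9, 14].

[18, 5, 9, 14]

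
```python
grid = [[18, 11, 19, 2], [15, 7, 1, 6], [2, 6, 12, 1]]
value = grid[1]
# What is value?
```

grid has 3 rows. Row 1 is [15, 7, 1, 6].

[15, 7, 1, 6]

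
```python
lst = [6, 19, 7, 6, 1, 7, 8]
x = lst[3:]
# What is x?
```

lst has length 7. The slice lst[3:] selects indices [3, 4, 5, 6] (3->6, 4->1, 5->7, 6->8), giving [6, 1, 7, 8].

[6, 1, 7, 8]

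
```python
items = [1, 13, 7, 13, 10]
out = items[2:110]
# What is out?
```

items has length 5. The slice items[2:110] selects indices [2, 3, 4] (2->7, 3->13, 4->10), giving [7, 13, 10].

[7, 13, 10]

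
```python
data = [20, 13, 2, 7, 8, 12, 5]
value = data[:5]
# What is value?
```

data has length 7. The slice data[:5] selects indices [0, 1, 2, 3, 4] (0->20, 1->13, 2->2, 3->7, 4->8), giving [20, 13, 2, 7, 8].

[20, 13, 2, 7, 8]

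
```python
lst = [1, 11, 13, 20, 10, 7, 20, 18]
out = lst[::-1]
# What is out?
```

lst has length 8. The slice lst[::-1] selects indices [7, 6, 5, 4, 3, 2, 1, 0] (7->18, 6->20, 5->7, 4->10, 3->20, 2->13, 1->11, 0->1), giving [18, 20, 7, 10, 20, 13, 11, 1].

[18, 20, 7, 10, 20, 13, 11, 1]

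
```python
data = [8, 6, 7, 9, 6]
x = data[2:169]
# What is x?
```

data has length 5. The slice data[2:169] selects indices [2, 3, 4] (2->7, 3->9, 4->6), giving [7, 9, 6].

[7, 9, 6]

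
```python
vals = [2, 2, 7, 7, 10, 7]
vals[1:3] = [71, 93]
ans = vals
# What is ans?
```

vals starts as [2, 2, 7, 7, 10, 7] (length 6). The slice vals[1:3] covers indices [1, 2] with values [2, 7]. Replacing that slice with [71, 93] (same length) produces [2, 71, 93, 7, 10, 7].

[2, 71, 93, 7, 10, 7]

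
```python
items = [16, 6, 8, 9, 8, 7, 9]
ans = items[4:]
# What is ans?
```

items has length 7. The slice items[4:] selects indices [4, 5, 6] (4->8, 5->7, 6->9), giving [8, 7, 9].

[8, 7, 9]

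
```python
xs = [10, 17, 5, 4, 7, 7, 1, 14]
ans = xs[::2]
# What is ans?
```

xs has length 8. The slice xs[::2] selects indices [0, 2, 4, 6] (0->10, 2->5, 4->7, 6->1), giving [10, 5, 7, 1].

[10, 5, 7, 1]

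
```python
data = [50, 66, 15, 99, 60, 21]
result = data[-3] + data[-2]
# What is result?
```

data has length 6. Negative index -3 maps to positive index 6 + (-3) = 3. data[3] = 99.
data has length 6. Negative index -2 maps to positive index 6 + (-2) = 4. data[4] = 60.
Sum: 99 + 60 = 159.

159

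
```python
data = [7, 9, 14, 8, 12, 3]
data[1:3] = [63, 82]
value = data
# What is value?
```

data starts as [7, 9, 14, 8, 12, 3] (length 6). The slice data[1:3] covers indices [1, 2] with values [9, 14]. Replacing that slice with [63, 82] (same length) produces [7, 63, 82, 8, 12, 3].

[7, 63, 82, 8, 12, 3]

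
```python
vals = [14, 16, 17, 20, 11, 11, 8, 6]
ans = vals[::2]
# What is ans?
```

vals has length 8. The slice vals[::2] selects indices [0, 2, 4, 6] (0->14, 2->17, 4->11, 6->8), giving [14, 17, 11, 8].

[14, 17, 11, 8]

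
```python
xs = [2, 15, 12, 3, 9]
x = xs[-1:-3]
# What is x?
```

xs has length 5. The slice xs[-1:-3] resolves to an empty index range, so the result is [].

[]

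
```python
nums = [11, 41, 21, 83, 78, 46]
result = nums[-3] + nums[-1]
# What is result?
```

nums has length 6. Negative index -3 maps to positive index 6 + (-3) = 3. nums[3] = 83.
nums has length 6. Negative index -1 maps to positive index 6 + (-1) = 5. nums[5] = 46.
Sum: 83 + 46 = 129.

129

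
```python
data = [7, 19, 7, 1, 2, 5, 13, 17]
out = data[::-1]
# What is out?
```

data has length 8. The slice data[::-1] selects indices [7, 6, 5, 4, 3, 2, 1, 0] (7->17, 6->13, 5->5, 4->2, 3->1, 2->7, 1->19, 0->7), giving [17, 13, 5, 2, 1, 7, 19, 7].

[17, 13, 5, 2, 1, 7, 19, 7]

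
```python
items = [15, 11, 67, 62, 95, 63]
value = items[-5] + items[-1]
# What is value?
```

items has length 6. Negative index -5 maps to positive index 6 + (-5) = 1. items[1] = 11.
items has length 6. Negative index -1 maps to positive index 6 + (-1) = 5. items[5] = 63.
Sum: 11 + 63 = 74.

74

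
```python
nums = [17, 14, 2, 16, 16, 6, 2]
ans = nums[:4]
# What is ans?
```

nums has length 7. The slice nums[:4] selects indices [0, 1, 2, 3] (0->17, 1->14, 2->2, 3->16), giving [17, 14, 2, 16].

[17, 14, 2, 16]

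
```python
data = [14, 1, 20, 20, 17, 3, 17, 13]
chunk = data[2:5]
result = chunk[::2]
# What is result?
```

data has length 8. The slice data[2:5] selects indices [2, 3, 4] (2->20, 3->20, 4->17), giving [20, 20, 17]. So chunk = [20, 20, 17]. chunk has length 3. The slice chunk[::2] selects indices [0, 2] (0->20, 2->17), giving [20, 17].

[20, 17]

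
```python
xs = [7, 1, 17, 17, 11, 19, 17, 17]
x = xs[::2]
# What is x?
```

xs has length 8. The slice xs[::2] selects indices [0, 2, 4, 6] (0->7, 2->17, 4->11, 6->17), giving [7, 17, 11, 17].

[7, 17, 11, 17]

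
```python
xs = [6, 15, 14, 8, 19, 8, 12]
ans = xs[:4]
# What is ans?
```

xs has length 7. The slice xs[:4] selects indices [0, 1, 2, 3] (0->6, 1->15, 2->14, 3->8), giving [6, 15, 14, 8].

[6, 15, 14, 8]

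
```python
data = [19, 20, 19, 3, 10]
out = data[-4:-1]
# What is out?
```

data has length 5. The slice data[-4:-1] selects indices [1, 2, 3] (1->20, 2->19, 3->3), giving [20, 19, 3].

[20, 19, 3]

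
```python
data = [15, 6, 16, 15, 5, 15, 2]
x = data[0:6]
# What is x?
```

data has length 7. The slice data[0:6] selects indices [0, 1, 2, 3, 4, 5] (0->15, 1->6, 2->16, 3->15, 4->5, 5->15), giving [15, 6, 16, 15, 5, 15].

[15, 6, 16, 15, 5, 15]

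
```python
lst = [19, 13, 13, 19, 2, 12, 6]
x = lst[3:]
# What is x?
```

lst has length 7. The slice lst[3:] selects indices [3, 4, 5, 6] (3->19, 4->2, 5->12, 6->6), giving [19, 2, 12, 6].

[19, 2, 12, 6]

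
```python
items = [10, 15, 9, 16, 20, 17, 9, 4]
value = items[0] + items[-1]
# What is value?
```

items has length 8. items[0] = 10.
items has length 8. Negative index -1 maps to positive index 8 + (-1) = 7. items[7] = 4.
Sum: 10 + 4 = 14.

14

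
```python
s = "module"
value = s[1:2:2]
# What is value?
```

s has length 6. The slice s[1:2:2] selects indices [1] (1->'o'), giving 'o'.

'o'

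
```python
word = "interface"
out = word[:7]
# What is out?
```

word has length 9. The slice word[:7] selects indices [0, 1, 2, 3, 4, 5, 6] (0->'i', 1->'n', 2->'t', 3->'e', 4->'r', 5->'f', 6->'a'), giving 'interfa'.

'interfa'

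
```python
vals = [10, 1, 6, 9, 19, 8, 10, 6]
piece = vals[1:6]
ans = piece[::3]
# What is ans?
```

vals has length 8. The slice vals[1:6] selects indices [1, 2, 3, 4, 5] (1->1, 2->6, 3->9, 4->19, 5->8), giving [1, 6, 9, 19, 8]. So piece = [1, 6, 9, 19, 8]. piece has length 5. The slice piece[::3] selects indices [0, 3] (0->1, 3->19), giving [1, 19].

[1, 19]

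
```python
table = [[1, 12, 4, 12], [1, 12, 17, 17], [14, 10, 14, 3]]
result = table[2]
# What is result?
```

table has 3 rows. Row 2 is [14, 10, 14, 3].

[14, 10, 14, 3]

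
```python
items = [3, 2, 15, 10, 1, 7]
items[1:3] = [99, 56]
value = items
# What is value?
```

items starts as [3, 2, 15, 10, 1, 7] (length 6). The slice items[1:3] covers indices [1, 2] with values [2, 15]. Replacing that slice with [99, 56] (same length) produces [3, 99, 56, 10, 1, 7].

[3, 99, 56, 10, 1, 7]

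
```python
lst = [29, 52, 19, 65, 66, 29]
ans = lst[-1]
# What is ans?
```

lst has length 6. Negative index -1 maps to positive index 6 + (-1) = 5. lst[5] = 29.

29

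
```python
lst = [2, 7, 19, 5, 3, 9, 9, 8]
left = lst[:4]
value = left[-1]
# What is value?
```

lst has length 8. The slice lst[:4] selects indices [0, 1, 2, 3] (0->2, 1->7, 2->19, 3->5), giving [2, 7, 19, 5]. So left = [2, 7, 19, 5]. Then left[-1] = 5.

5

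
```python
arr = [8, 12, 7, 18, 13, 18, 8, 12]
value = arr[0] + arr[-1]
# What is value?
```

arr has length 8. arr[0] = 8.
arr has length 8. Negative index -1 maps to positive index 8 + (-1) = 7. arr[7] = 12.
Sum: 8 + 12 = 20.

20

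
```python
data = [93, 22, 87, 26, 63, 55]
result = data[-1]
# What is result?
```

data has length 6. Negative index -1 maps to positive index 6 + (-1) = 5. data[5] = 55.

55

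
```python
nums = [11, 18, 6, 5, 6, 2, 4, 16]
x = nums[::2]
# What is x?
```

nums has length 8. The slice nums[::2] selects indices [0, 2, 4, 6] (0->11, 2->6, 4->6, 6->4), giving [11, 6, 6, 4].

[11, 6, 6, 4]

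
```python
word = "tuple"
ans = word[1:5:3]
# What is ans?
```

word has length 5. The slice word[1:5:3] selects indices [1, 4] (1->'u', 4->'e'), giving 'ue'.

'ue'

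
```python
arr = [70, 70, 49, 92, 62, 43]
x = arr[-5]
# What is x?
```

arr has length 6. Negative index -5 maps to positive index 6 + (-5) = 1. arr[1] = 70.

70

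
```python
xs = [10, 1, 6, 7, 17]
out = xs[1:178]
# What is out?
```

xs has length 5. The slice xs[1:178] selects indices [1, 2, 3, 4] (1->1, 2->6, 3->7, 4->17), giving [1, 6, 7, 17].

[1, 6, 7, 17]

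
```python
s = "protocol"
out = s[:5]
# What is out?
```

s has length 8. The slice s[:5] selects indices [0, 1, 2, 3, 4] (0->'p', 1->'r', 2->'o', 3->'t', 4->'o'), giving 'proto'.

'proto'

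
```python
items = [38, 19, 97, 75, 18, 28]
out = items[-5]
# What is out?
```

items has length 6. Negative index -5 maps to positive index 6 + (-5) = 1. items[1] = 19.

19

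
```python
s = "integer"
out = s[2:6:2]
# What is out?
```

s has length 7. The slice s[2:6:2] selects indices [2, 4] (2->'t', 4->'g'), giving 'tg'.

'tg'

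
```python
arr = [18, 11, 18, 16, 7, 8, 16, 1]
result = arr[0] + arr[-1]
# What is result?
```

arr has length 8. arr[0] = 18.
arr has length 8. Negative index -1 maps to positive index 8 + (-1) = 7. arr[7] = 1.
Sum: 18 + 1 = 19.

19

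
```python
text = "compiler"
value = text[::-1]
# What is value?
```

text has length 8. The slice text[::-1] selects indices [7, 6, 5, 4, 3, 2, 1, 0] (7->'r', 6->'e', 5->'l', 4->'i', 3->'p', 2->'m', 1->'o', 0->'c'), giving 'relipmoc'.

'relipmoc'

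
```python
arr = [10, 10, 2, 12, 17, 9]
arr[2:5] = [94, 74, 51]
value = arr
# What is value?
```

arr starts as [10, 10, 2, 12, 17, 9] (length 6). The slice arr[2:5] covers indices [2, 3, 4] with values [2, 12, 17]. Replacing that slice with [94, 74, 51] (same length) produces [10, 10, 94, 74, 51, 9].

[10, 10, 94, 74, 51, 9]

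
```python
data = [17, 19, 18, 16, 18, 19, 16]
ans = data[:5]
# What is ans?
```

data has length 7. The slice data[:5] selects indices [0, 1, 2, 3, 4] (0->17, 1->19, 2->18, 3->16, 4->18), giving [17, 19, 18, 16, 18].

[17, 19, 18, 16, 18]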